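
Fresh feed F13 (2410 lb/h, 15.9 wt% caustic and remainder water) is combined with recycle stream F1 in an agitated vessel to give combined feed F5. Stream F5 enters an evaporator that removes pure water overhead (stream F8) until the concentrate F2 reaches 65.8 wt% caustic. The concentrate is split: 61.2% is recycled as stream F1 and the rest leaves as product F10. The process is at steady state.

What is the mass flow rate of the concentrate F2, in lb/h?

Overall caustic balance (none leaves overhead): caustic in fresh feed = caustic in product, i.e. 2410×0.159 = (1−0.612)·F2·0.658.
F2 = 383.19/(0.658×0.388) = 1500.9 lb/h.

1501 lb/h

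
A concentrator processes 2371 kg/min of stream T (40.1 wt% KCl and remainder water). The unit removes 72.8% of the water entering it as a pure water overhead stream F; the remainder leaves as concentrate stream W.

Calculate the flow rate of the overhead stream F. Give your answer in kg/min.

1034 kg/min

water entering = 2371×0.599 = 1420.2 kg/min; overhead removed = 0.728×1420.2 = 1033.9 kg/min.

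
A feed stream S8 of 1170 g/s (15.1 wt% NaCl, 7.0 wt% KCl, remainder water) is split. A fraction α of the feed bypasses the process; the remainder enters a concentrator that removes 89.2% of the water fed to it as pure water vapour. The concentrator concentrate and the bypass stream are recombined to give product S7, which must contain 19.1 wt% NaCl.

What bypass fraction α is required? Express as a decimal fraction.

0.699

All 1170×0.151 = 176.67 g/s of NaCl reaches S7, so S7 = 176.67/0.191 = 924.97 g/s and vapour = 245.03 g/s.
The evaporator receives (1−α)·1170 of feed at 0.779 water and removes 0.892 of that water:
0.892×0.779×(1−α)×1170 = 245.03
(1−α) = 245.03/813 = 0.3014;  α = 0.6986.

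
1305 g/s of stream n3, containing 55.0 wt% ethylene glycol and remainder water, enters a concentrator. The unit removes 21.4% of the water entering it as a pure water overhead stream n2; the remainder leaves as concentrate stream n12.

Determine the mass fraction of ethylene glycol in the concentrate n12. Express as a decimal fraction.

0.6086

ethylene glycol is not removed: 1305×0.550 = 717.75 g/s of ethylene glycol enters n12.
water entering = 1305×0.450 = 587.25 g/s; overhead removed = 0.214×587.25 = 125.67 g/s.
Concentrate = 1305 − 125.67 = 1179.3 g/s.
Mass fraction = 717.75/1179.3 = 0.6086.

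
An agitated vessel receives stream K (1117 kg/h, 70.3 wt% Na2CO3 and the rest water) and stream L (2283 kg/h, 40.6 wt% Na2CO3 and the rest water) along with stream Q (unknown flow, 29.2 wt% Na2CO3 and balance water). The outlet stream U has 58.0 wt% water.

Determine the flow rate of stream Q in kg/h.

Let Q be the unknown flow. Total out = 3400 + Q.
water balance: 1687.9 + 0.708·Q = 0.580·(3400 + Q)
(0.708 − 0.580)·Q = 0.580×3400 − 1687.9 = 284.15
Q = 284.15 / 0.128 = 2219.9 kg/h

2220 kg/h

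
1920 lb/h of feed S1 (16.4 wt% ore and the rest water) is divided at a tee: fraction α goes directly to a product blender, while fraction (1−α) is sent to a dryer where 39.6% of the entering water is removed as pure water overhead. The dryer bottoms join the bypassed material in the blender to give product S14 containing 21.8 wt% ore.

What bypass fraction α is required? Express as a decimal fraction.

0.252

All 1920×0.164 = 314.88 lb/h of ore reaches S14, so S14 = 314.88/0.218 = 1444.4 lb/h and vapour = 475.6 lb/h.
The evaporator receives (1−α)·1920 of feed at 0.836 water and removes 0.396 of that water:
0.396×0.836×(1−α)×1920 = 475.6
(1−α) = 475.6/635.63 = 0.7482;  α = 0.2518.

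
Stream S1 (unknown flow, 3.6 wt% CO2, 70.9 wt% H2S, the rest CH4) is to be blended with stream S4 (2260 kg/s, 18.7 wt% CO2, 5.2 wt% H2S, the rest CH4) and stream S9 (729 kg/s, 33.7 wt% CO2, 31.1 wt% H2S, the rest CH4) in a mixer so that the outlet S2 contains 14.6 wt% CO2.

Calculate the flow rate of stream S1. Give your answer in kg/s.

Let S1 be the unknown flow. Total out = 2989 + S1.
CO2 balance: 668.29 + 0.036·S1 = 0.146·(2989 + S1)
(0.036 − 0.146)·S1 = 0.146×2989 − 668.29 = -231.9
S1 = -231.9 / -0.110 = 2108.2 kg/s

2108 kg/s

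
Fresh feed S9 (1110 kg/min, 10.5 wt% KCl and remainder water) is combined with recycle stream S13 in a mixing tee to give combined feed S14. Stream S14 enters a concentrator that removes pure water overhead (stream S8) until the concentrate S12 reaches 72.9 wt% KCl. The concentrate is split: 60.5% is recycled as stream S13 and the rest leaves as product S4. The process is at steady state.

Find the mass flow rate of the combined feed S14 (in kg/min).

1355 kg/min

Overall KCl balance (none leaves overhead): KCl in fresh feed = KCl in product, i.e. 1110×0.105 = (1−0.605)·S12·0.729.
S12 = 116.55/(0.729×0.395) = 404.75 kg/min.
Recycle S13 = 0.605×404.75 = 244.87 kg/min.
Combined feed S14 = 1110 + 244.87 = 1354.9 kg/min.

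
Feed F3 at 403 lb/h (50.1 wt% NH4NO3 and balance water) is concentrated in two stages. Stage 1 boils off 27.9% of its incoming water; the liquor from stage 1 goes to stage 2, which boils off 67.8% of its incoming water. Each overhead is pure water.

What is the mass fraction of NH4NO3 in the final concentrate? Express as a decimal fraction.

0.812

water in feed = 403×0.499 = 201.1 lb/h.
After stage 1: water left = (1−0.279)×201.1 = 144.99; stream total = 346.89 lb/h.
After stage 2: water left = (1−0.678)×144.99 = 46.687; final concentrate = 248.59 lb/h.
NH4NO3 fraction = 201.9/248.59 = 0.812.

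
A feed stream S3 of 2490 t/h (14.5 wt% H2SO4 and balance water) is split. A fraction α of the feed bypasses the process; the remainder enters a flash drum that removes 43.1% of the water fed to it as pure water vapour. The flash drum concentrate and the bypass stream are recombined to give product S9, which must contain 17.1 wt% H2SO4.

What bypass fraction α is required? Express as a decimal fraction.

All 2490×0.145 = 361.05 t/h of H2SO4 reaches S9, so S9 = 361.05/0.171 = 2111.4 t/h and vapour = 378.6 t/h.
The evaporator receives (1−α)·2490 of feed at 0.855 water and removes 0.431 of that water:
0.431×0.855×(1−α)×2490 = 378.6
(1−α) = 378.6/917.58 = 0.4126;  α = 0.5874.

0.587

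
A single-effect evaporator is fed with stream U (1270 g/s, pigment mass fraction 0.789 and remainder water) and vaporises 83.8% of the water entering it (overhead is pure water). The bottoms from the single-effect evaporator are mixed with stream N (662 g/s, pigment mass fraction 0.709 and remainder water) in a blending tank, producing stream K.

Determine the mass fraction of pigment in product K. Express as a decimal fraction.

0.862

Vapour removed = 0.838×0.211×1270 = 224.56 g/s; concentrate = 1045.4 g/s.
pigment reaching the mixer = 1002 (from concentrate) + 662×0.709 = 1471.4 g/s.
Product flow = 1045.4 + 662 = 1707.4 g/s; pigment fraction = 0.862.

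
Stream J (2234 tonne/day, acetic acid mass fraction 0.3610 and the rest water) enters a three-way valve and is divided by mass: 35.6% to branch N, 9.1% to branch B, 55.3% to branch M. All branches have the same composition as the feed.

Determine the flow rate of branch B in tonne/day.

203.3 tonne/day

Branch B flow = 0.091×2234 = 203.29 tonne/day.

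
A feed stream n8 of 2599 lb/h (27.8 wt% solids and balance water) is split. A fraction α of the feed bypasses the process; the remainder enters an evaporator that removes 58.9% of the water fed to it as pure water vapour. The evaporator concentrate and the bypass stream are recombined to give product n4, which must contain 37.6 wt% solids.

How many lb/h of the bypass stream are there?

1006 lb/h

All 2599×0.278 = 722.52 lb/h of solids reaches n4, so n4 = 722.52/0.376 = 1921.6 lb/h and vapour = 677.4 lb/h.
The evaporator receives (1−α)·2599 of feed at 0.722 water and removes 0.589 of that water:
0.589×0.722×(1−α)×2599 = 677.4
(1−α) = 677.4/1105.2 = 0.6129;  α = 0.3871.
Bypass flow = 0.3871×2599 = 1006.1 lb/h.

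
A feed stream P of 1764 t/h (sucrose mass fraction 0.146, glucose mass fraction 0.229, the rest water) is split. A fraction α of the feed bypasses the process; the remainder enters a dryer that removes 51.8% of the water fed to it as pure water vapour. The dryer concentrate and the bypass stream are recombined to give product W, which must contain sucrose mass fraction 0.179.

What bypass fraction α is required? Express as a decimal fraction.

0.431

All 1764×0.146 = 257.54 t/h of sucrose reaches W, so W = 257.54/0.179 = 1438.8 t/h and vapour = 325.21 t/h.
The evaporator receives (1−α)·1764 of feed at 0.625 water and removes 0.518 of that water:
0.518×0.625×(1−α)×1764 = 325.21
(1−α) = 325.21/571.1 = 0.5694;  α = 0.4306.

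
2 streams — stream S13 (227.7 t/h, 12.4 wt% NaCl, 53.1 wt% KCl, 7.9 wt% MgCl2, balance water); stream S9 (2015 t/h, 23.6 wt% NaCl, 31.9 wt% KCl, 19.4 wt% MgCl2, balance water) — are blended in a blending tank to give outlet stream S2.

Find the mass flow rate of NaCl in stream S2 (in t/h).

503.8 t/h

NaCl out = NaCl in = 227.7×0.124 + 2015×0.236 = 503.77 t/h.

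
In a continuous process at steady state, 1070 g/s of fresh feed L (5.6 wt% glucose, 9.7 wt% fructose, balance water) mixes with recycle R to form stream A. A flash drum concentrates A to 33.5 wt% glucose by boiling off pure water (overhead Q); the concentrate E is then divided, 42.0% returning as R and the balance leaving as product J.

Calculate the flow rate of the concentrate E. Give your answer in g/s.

308.4 g/s

Overall glucose balance (none leaves overhead): glucose in fresh feed = glucose in product, i.e. 1070×0.056 = (1−0.420)·E·0.335.
E = 59.92/(0.335×0.580) = 308.39 g/s.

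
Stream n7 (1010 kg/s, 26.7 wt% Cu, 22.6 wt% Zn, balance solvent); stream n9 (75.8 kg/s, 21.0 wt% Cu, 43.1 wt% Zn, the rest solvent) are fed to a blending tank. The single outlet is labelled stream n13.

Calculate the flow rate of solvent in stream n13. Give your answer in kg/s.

solvent out = solvent in = 1010×0.507 + 75.8×0.359 = 539.28 kg/s.

539.3 kg/s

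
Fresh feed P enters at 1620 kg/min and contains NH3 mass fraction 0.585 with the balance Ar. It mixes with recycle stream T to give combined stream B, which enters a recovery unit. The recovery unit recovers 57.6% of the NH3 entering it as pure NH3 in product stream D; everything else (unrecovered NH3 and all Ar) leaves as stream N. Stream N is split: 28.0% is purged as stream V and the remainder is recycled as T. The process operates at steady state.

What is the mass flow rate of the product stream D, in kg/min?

NH3 in B: m_A = 1620×0.585 + (1−0.280)·(1−0.576)·m_A, so m_A = 947.7/0.6947 = 1364.1 kg/min.
Product D = 0.576×1364.1 = 785.75 kg/min.

785.7 kg/min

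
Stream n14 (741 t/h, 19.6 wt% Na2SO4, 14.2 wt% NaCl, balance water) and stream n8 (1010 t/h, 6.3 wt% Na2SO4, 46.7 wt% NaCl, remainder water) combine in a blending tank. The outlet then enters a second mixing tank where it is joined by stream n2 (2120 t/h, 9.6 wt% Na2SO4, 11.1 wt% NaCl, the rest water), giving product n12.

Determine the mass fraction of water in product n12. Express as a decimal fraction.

0.6836

Overall, product flow = 3871 t/h.
water in = 741×0.662 + 1010×0.470 + 2120×0.793 = 2646.4 t/h.
water fraction in n12 = 0.6836.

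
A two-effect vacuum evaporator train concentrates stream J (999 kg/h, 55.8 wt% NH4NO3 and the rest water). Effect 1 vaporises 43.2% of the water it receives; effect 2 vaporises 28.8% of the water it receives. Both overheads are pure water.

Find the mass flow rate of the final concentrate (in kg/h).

water in feed = 999×0.442 = 441.56 kg/h.
After stage 1: water left = (1−0.432)×441.56 = 250.8; stream total = 808.25 kg/h.
After stage 2: water left = (1−0.288)×250.8 = 178.57; final concentrate = 736.02 kg/h.

736 kg/h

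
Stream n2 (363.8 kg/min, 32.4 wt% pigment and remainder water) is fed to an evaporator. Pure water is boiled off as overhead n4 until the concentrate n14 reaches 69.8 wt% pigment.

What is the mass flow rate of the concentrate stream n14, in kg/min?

pigment is conserved: 363.8×0.324 = 117.87 kg/min all reports to the concentrate.
Concentrate = 117.87/(target fraction) = 168.87 kg/min.

168.9 kg/min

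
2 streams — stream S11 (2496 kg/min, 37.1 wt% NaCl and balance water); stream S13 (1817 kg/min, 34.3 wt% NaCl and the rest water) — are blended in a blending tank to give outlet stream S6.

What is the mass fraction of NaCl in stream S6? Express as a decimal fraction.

Total flow out = 2496 + 1817 = 4313 kg/min.
NaCl in = 2496×0.371 + 1817×0.343 = 1549.2 kg/min.
NaCl mass fraction in S6 = 1549.2/4313 = 0.359.

0.359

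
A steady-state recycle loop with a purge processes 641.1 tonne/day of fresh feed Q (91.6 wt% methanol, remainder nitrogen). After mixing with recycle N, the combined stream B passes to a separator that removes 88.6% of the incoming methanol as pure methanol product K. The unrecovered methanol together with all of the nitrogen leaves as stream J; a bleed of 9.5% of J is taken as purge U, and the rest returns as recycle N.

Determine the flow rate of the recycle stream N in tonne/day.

580.6 tonne/day

nitrogen enters only via Q and leaves only via the purge: 641.1×0.084 = 0.095×(nitrogen in J), and the separator passes all nitrogen, so nitrogen in B = nitrogen in J = 566.87 tonne/day.
methanol in B: m_A = 641.1×0.916 + (1−0.095)·(1−0.886)·m_A, so m_A = 587.25/0.8968 = 654.8 tonne/day.
J = (1−0.886)×654.8 + 566.87 = 641.51 tonne/day.
Recycle N = (1−0.095)×641.51 = 580.57 tonne/day.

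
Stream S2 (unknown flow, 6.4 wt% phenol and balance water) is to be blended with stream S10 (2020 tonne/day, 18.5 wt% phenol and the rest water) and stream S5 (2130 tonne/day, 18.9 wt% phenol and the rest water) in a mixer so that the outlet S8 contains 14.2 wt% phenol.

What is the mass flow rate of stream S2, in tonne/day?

Let S2 be the unknown flow. Total out = 4150 + S2.
phenol balance: 776.27 + 0.064·S2 = 0.142·(4150 + S2)
(0.064 − 0.142)·S2 = 0.142×4150 − 776.27 = -186.97
S2 = -186.97 / -0.078 = 2397.1 tonne/day

2397 tonne/day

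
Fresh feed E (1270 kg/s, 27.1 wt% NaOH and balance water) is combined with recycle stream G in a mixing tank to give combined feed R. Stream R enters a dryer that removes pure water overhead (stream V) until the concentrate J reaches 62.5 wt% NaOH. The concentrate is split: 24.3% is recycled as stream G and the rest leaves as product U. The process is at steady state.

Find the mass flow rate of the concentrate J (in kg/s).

727.4 kg/s

Overall NaOH balance (none leaves overhead): NaOH in fresh feed = NaOH in product, i.e. 1270×0.271 = (1−0.243)·J·0.625.
J = 344.17/(0.625×0.757) = 727.44 kg/s.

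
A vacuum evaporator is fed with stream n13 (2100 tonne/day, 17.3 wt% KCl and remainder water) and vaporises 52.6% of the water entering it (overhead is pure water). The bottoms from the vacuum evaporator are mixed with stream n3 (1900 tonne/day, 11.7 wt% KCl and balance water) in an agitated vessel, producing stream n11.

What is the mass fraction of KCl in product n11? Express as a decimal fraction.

0.190

Vapour removed = 0.526×0.827×2100 = 913.5 tonne/day; concentrate = 1186.5 tonne/day.
KCl reaching the mixer = 363.3 (from concentrate) + 1900×0.117 = 585.6 tonne/day.
Product flow = 1186.5 + 1900 = 3086.5 tonne/day; KCl fraction = 0.190.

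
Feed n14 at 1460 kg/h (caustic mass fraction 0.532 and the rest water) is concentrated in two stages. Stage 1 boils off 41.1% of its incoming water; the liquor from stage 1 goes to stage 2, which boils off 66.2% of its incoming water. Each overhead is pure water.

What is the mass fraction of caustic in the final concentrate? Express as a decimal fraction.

0.851

water in feed = 1460×0.468 = 683.28 kg/h.
After stage 1: water left = (1−0.411)×683.28 = 402.45; stream total = 1179.2 kg/h.
After stage 2: water left = (1−0.662)×402.45 = 136.03; final concentrate = 912.75 kg/h.
caustic fraction = 776.72/912.75 = 0.851.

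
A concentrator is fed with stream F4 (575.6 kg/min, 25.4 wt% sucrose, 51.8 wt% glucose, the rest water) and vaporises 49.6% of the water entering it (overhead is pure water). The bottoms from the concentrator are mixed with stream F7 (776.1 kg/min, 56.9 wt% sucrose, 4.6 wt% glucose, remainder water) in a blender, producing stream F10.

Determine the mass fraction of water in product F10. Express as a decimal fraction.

0.2836

Vapour removed = 0.496×0.228×575.6 = 65.093 kg/min; concentrate = 510.51 kg/min.
water reaching the mixer = 66.143 (from concentrate) + 776.1×0.385 = 364.94 kg/min.
Product flow = 510.51 + 776.1 = 1286.6 kg/min; water fraction = 0.2836.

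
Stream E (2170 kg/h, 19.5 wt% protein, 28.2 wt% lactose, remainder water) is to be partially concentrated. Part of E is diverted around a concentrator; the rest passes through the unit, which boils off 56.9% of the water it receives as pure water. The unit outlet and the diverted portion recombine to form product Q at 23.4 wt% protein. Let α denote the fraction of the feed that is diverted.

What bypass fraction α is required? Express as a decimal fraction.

All 2170×0.195 = 423.15 kg/h of protein reaches Q, so Q = 423.15/0.234 = 1808.3 kg/h and vapour = 361.67 kg/h.
The evaporator receives (1−α)·2170 of feed at 0.523 water and removes 0.569 of that water:
0.569×0.523×(1−α)×2170 = 361.67
(1−α) = 361.67/645.76 = 0.5601;  α = 0.4399.

0.440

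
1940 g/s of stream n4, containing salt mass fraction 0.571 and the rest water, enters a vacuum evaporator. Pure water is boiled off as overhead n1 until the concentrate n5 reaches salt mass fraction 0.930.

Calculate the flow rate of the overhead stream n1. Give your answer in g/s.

salt is conserved: 1940×0.571 = 1107.7 g/s all reports to the concentrate.
Concentrate = 1107.7/(target fraction) = 1191.1 g/s.
Overhead = 1940 − 1191.1 = 748.88 g/s.

748.9 g/s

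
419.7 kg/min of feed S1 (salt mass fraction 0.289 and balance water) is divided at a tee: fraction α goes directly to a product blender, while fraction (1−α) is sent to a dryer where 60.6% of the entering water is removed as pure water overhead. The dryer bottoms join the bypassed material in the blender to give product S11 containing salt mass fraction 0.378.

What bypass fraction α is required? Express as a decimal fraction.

All 419.7×0.289 = 121.29 kg/min of salt reaches S11, so S11 = 121.29/0.378 = 320.88 kg/min and vapour = 98.818 kg/min.
The evaporator receives (1−α)·419.7 of feed at 0.711 water and removes 0.606 of that water:
0.606×0.711×(1−α)×419.7 = 98.818
(1−α) = 98.818/180.83 = 0.5465;  α = 0.4535.

0.454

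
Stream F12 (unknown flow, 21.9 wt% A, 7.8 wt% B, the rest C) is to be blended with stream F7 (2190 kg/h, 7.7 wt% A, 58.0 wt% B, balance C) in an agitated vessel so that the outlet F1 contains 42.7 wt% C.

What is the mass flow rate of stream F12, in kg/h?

666.5 kg/h

Let F12 be the unknown flow. Total out = 2190 + F12.
C balance: 751.17 + 0.703·F12 = 0.427·(2190 + F12)
(0.703 − 0.427)·F12 = 0.427×2190 − 751.17 = 183.96
F12 = 183.96 / 0.276 = 666.52 kg/h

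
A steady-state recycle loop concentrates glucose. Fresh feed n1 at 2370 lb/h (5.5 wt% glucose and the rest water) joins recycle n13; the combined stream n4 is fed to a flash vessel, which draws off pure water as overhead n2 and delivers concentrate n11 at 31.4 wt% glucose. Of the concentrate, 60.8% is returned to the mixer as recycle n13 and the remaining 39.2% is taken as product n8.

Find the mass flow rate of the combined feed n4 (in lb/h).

Overall glucose balance (none leaves overhead): glucose in fresh feed = glucose in product, i.e. 2370×0.055 = (1−0.608)·n11·0.314.
n11 = 130.35/(0.314×0.392) = 1059 lb/h.
Recycle n13 = 0.608×1059 = 643.87 lb/h.
Combined feed n4 = 2370 + 643.87 = 3013.9 lb/h.

3014 lb/h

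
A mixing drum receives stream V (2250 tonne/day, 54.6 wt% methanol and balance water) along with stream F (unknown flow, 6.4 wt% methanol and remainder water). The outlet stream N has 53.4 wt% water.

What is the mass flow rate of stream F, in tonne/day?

447.8 tonne/day

Let F be the unknown flow. Total out = 2250 + F.
water balance: 1021.5 + 0.936·F = 0.534·(2250 + F)
(0.936 − 0.534)·F = 0.534×2250 − 1021.5 = 180
F = 180 / 0.402 = 447.76 tonne/day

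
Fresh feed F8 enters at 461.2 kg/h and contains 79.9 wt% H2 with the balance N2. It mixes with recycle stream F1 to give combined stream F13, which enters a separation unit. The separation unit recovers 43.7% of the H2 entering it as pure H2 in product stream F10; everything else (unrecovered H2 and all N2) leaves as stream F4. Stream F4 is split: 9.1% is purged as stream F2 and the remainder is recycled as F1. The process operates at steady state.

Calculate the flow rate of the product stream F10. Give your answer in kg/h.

329.8 kg/h

H2 in F13: m_A = 461.2×0.799 + (1−0.091)·(1−0.437)·m_A, so m_A = 368.5/0.4882 = 754.76 kg/h.
Product F10 = 0.437×754.76 = 329.83 kg/h.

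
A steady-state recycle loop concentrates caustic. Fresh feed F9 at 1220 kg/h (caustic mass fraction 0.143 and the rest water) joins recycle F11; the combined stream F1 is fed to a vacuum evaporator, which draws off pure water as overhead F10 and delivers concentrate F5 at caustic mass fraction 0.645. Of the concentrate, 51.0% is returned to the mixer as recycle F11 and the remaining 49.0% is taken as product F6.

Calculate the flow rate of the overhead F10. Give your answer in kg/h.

Overall caustic balance (none leaves overhead): caustic in fresh feed = caustic in product, i.e. 1220×0.143 = (1−0.510)·F5·0.645.
F5 = 174.46/(0.645×0.490) = 552 kg/h.
Recycle F11 = 0.510×552 = 281.52 kg/h.
Combined feed F1 = 1220 + 281.52 = 1501.5 kg/h.
Overhead F10 = F1 − F5 = 1501.5 − 552 = 949.52 kg/h.

949.5 kg/h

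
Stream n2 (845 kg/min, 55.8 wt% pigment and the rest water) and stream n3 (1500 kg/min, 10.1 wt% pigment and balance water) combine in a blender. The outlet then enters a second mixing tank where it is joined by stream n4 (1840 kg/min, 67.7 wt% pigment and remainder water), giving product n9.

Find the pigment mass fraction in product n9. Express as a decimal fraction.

0.447

Overall, product flow = 4185 kg/min.
pigment in = 845×0.558 + 1500×0.101 + 1840×0.677 = 1868.7 kg/min.
pigment fraction in n9 = 0.447.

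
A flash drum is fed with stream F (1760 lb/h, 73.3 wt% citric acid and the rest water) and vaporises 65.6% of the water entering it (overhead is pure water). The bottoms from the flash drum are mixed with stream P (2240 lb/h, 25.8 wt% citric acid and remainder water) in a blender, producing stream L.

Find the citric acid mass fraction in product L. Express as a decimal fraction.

Vapour removed = 0.656×0.267×1760 = 308.27 lb/h; concentrate = 1451.7 lb/h.
citric acid reaching the mixer = 1290.1 (from concentrate) + 2240×0.258 = 1868 lb/h.
Product flow = 1451.7 + 2240 = 3691.7 lb/h; citric acid fraction = 0.506.

0.506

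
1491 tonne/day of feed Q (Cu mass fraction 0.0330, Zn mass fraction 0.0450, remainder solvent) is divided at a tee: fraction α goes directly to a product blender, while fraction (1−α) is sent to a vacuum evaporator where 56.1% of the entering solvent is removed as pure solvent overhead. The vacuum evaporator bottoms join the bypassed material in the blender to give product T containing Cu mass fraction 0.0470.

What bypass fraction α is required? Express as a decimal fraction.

All 1491×0.033 = 49.203 tonne/day of Cu reaches T, so T = 49.203/0.047 = 1046.9 tonne/day and vapour = 444.13 tonne/day.
The evaporator receives (1−α)·1491 of feed at 0.922 solvent and removes 0.561 of that solvent:
0.561×0.922×(1−α)×1491 = 444.13
(1−α) = 444.13/771.21 = 0.5759;  α = 0.4241.

0.424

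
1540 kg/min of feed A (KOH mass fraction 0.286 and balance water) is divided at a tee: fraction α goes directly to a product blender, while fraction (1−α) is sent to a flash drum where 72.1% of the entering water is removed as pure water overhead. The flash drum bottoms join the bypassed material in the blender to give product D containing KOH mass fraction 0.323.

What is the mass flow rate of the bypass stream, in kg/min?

1197 kg/min

All 1540×0.286 = 440.44 kg/min of KOH reaches D, so D = 440.44/0.323 = 1363.6 kg/min and vapour = 176.41 kg/min.
The evaporator receives (1−α)·1540 of feed at 0.714 water and removes 0.721 of that water:
0.721×0.714×(1−α)×1540 = 176.41
(1−α) = 176.41/792.78 = 0.2225;  α = 0.7775.
Bypass flow = 0.7775×1540 = 1197.3 kg/min.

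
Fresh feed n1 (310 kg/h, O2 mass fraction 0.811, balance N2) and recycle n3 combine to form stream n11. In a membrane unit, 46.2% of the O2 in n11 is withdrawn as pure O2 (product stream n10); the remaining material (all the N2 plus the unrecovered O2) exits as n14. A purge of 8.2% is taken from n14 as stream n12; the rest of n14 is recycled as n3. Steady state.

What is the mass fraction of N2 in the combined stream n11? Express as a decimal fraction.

0.590

N2 enters only via n1 and leaves only via the purge: 310×0.189 = 0.082×(N2 in n14), and the membrane unit passes all N2, so N2 in n11 = N2 in n14 = 714.51 kg/h.
O2 in n11: m_A = 310×0.811 + (1−0.082)·(1−0.462)·m_A, so m_A = 251.41/0.5061 = 496.74 kg/h.
n11 = 496.74 + 714.51 = 1211.3 kg/h.
N2 fraction in n11 = 714.51/1211.3 = 0.590.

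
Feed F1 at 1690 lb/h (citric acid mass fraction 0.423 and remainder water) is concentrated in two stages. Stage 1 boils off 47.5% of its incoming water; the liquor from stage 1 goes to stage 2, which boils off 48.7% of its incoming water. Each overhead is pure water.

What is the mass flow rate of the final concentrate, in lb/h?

water in feed = 1690×0.577 = 975.13 lb/h.
After stage 1: water left = (1−0.475)×975.13 = 511.94; stream total = 1226.8 lb/h.
After stage 2: water left = (1−0.487)×511.94 = 262.63; final concentrate = 977.5 lb/h.

977.5 lb/h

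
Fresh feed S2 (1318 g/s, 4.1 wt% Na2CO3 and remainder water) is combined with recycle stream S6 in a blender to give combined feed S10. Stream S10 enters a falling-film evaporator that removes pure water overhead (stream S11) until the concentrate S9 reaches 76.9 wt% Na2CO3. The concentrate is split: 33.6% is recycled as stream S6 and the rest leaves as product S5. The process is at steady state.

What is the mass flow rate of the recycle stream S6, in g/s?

35.56 g/s

Overall Na2CO3 balance (none leaves overhead): Na2CO3 in fresh feed = Na2CO3 in product, i.e. 1318×0.041 = (1−0.336)·S9·0.769.
S9 = 54.038/(0.769×0.664) = 105.83 g/s.
Recycle S6 = 0.336×105.83 = 35.559 g/s.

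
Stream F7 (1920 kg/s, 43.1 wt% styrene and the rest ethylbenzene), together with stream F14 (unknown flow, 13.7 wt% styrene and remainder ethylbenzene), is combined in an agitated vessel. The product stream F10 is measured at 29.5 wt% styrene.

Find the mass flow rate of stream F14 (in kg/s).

1653 kg/s

Let F14 be the unknown flow. Total out = 1920 + F14.
styrene balance: 827.52 + 0.137·F14 = 0.295·(1920 + F14)
(0.137 − 0.295)·F14 = 0.295×1920 − 827.52 = -261.12
F14 = -261.12 / -0.158 = 1652.7 kg/s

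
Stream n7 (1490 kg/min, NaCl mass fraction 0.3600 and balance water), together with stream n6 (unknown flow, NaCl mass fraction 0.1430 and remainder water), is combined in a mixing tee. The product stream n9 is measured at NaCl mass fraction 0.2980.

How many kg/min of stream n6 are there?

Let n6 be the unknown flow. Total out = 1490 + n6.
NaCl balance: 536.4 + 0.143·n6 = 0.298·(1490 + n6)
(0.143 − 0.298)·n6 = 0.298×1490 − 536.4 = -92.38
n6 = -92.38 / -0.155 = 596 kg/min

596 kg/min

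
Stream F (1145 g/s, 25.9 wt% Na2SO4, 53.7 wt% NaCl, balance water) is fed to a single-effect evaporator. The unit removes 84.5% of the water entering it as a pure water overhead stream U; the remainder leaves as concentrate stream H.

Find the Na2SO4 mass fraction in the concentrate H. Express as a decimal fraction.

0.3129

Na2SO4 is not removed: 1145×0.259 = 296.56 g/s of Na2SO4 enters H.
water entering = 1145×0.204 = 233.58 g/s; overhead removed = 0.845×233.58 = 197.38 g/s.
Concentrate = 1145 − 197.38 = 947.62 g/s.
Mass fraction = 296.56/947.62 = 0.3129.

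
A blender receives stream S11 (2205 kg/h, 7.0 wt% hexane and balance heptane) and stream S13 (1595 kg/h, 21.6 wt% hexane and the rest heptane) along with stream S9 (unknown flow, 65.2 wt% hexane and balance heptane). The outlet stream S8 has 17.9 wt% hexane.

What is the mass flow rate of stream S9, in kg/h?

383.4 kg/h

Let S9 be the unknown flow. Total out = 3800 + S9.
hexane balance: 498.87 + 0.652·S9 = 0.179·(3800 + S9)
(0.652 − 0.179)·S9 = 0.179×3800 − 498.87 = 181.33
S9 = 181.33 / 0.473 = 383.36 kg/h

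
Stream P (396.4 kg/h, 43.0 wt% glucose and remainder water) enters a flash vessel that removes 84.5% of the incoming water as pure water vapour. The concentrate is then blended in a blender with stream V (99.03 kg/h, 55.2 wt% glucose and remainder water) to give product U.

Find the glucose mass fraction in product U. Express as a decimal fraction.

Vapour removed = 0.845×0.570×396.4 = 190.93 kg/h; concentrate = 205.47 kg/h.
glucose reaching the mixer = 170.45 (from concentrate) + 99.03×0.552 = 225.12 kg/h.
Product flow = 205.47 + 99.03 = 304.5 kg/h; glucose fraction = 0.7393.

0.7393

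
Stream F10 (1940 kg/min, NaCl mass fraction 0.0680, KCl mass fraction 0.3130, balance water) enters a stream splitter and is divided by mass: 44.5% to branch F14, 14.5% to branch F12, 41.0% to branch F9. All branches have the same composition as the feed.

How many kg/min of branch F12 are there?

Branch F12 flow = 0.145×1940 = 281.3 kg/min.

281.3 kg/min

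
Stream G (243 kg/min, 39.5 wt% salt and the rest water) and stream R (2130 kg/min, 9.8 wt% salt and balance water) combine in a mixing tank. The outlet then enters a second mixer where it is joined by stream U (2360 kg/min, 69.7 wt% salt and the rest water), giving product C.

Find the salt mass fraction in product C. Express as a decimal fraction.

0.412

Overall, product flow = 4733 kg/min.
salt in = 243×0.395 + 2130×0.098 + 2360×0.697 = 1949.6 kg/min.
salt fraction in C = 0.412.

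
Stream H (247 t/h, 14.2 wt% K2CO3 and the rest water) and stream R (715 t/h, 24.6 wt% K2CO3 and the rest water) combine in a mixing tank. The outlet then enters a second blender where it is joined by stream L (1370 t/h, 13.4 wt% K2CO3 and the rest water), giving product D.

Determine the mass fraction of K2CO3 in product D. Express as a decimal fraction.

Overall, product flow = 2332 t/h.
K2CO3 in = 247×0.142 + 715×0.246 + 1370×0.134 = 394.54 t/h.
K2CO3 fraction in D = 0.169.

0.169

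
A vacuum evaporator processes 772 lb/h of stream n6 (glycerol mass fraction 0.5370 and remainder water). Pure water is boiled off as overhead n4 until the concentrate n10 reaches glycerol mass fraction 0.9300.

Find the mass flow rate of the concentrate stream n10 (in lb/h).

glycerol is conserved: 772×0.537 = 414.56 lb/h all reports to the concentrate.
Concentrate = 414.56/(target fraction) = 445.77 lb/h.

445.8 lb/h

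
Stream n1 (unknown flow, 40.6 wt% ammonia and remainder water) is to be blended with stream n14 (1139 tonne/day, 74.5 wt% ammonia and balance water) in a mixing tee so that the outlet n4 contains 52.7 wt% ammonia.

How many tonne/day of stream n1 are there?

2052 tonne/day

Let n1 be the unknown flow. Total out = 1139 + n1.
ammonia balance: 848.55 + 0.406·n1 = 0.527·(1139 + n1)
(0.406 − 0.527)·n1 = 0.527×1139 − 848.55 = -248.3
n1 = -248.3 / -0.121 = 2052.1 tonne/day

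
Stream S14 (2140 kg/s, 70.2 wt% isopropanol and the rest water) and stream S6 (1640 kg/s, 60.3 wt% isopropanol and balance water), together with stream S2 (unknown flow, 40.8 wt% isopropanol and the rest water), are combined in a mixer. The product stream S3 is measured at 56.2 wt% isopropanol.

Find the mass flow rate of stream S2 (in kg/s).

Let S2 be the unknown flow. Total out = 3780 + S2.
isopropanol balance: 2491.2 + 0.408·S2 = 0.562·(3780 + S2)
(0.408 − 0.562)·S2 = 0.562×3780 − 2491.2 = -366.84
S2 = -366.84 / -0.154 = 2382.1 kg/s

2382 kg/s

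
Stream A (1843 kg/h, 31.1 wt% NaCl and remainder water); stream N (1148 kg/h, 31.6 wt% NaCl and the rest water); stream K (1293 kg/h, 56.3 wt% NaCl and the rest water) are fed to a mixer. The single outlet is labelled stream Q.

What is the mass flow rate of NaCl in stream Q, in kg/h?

NaCl out = NaCl in = 1843×0.311 + 1148×0.316 + 1293×0.563 = 1663.9 kg/h.

1664 kg/h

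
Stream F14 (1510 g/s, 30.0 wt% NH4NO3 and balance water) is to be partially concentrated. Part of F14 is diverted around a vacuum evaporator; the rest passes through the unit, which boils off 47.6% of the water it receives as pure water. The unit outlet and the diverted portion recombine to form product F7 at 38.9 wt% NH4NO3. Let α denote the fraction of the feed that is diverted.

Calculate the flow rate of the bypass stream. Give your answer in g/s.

All 1510×0.300 = 453 g/s of NH4NO3 reaches F7, so F7 = 453/0.389 = 1164.5 g/s and vapour = 345.48 g/s.
The evaporator receives (1−α)·1510 of feed at 0.700 water and removes 0.476 of that water:
0.476×0.700×(1−α)×1510 = 345.48
(1−α) = 345.48/503.13 = 0.6866;  α = 0.3134.
Bypass flow = 0.3134×1510 = 473.16 g/s.

473.2 g/s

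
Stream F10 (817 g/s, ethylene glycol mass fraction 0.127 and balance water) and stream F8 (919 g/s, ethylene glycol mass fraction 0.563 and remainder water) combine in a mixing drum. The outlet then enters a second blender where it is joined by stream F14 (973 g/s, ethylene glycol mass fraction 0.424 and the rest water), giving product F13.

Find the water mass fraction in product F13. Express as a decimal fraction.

Overall, product flow = 2709 g/s.
water in = 817×0.873 + 919×0.437 + 973×0.576 = 1675.3 g/s.
water fraction in F13 = 0.618.

0.618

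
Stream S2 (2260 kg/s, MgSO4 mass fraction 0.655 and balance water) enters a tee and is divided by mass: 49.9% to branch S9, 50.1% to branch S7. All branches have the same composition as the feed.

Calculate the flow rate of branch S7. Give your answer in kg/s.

1132 kg/s

Branch S7 flow = 0.501×2260 = 1132.3 kg/s.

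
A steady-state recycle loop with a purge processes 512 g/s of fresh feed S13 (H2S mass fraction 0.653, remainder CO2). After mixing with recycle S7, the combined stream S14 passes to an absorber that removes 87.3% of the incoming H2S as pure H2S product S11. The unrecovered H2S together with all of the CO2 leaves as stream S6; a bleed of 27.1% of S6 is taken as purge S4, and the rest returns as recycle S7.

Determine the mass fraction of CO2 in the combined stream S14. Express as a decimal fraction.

0.640

CO2 enters only via S13 and leaves only via the purge: 512×0.347 = 0.271×(CO2 in S6), and the absorber passes all CO2, so CO2 in S14 = CO2 in S6 = 655.59 g/s.
H2S in S14: m_A = 512×0.653 + (1−0.271)·(1−0.873)·m_A, so m_A = 334.34/0.9074 = 368.45 g/s.
S14 = 368.45 + 655.59 = 1024 g/s.
CO2 fraction in S14 = 655.59/1024 = 0.640.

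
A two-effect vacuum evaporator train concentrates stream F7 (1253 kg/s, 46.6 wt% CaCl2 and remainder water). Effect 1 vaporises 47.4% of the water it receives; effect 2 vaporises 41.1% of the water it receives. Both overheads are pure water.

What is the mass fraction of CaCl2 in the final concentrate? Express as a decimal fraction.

0.7380

water in feed = 1253×0.534 = 669.1 kg/s.
After stage 1: water left = (1−0.474)×669.1 = 351.95; stream total = 935.85 kg/s.
After stage 2: water left = (1−0.411)×351.95 = 207.3; final concentrate = 791.2 kg/s.
CaCl2 fraction = 583.9/791.2 = 0.7380.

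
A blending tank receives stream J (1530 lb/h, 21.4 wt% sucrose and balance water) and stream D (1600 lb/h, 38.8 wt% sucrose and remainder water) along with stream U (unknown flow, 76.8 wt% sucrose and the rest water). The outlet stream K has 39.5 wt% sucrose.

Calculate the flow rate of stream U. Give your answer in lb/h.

772.5 lb/h

Let U be the unknown flow. Total out = 3130 + U.
sucrose balance: 948.22 + 0.768·U = 0.395·(3130 + U)
(0.768 − 0.395)·U = 0.395×3130 − 948.22 = 288.13
U = 288.13 / 0.373 = 772.47 lb/h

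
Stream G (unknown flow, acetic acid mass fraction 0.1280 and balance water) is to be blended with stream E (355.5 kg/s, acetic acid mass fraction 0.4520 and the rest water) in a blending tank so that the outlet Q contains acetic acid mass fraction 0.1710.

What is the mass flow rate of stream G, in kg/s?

Let G be the unknown flow. Total out = 355.5 + G.
acetic acid balance: 160.69 + 0.128·G = 0.171·(355.5 + G)
(0.128 − 0.171)·G = 0.171×355.5 − 160.69 = -99.895
G = -99.895 / -0.043 = 2323.2 kg/s

2323 kg/s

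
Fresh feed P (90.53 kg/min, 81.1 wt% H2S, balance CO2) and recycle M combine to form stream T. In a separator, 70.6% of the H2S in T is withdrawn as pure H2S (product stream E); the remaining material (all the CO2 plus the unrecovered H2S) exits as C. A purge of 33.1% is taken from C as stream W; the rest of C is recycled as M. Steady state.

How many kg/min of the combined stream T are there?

CO2 enters only via P and leaves only via the purge: 90.53×0.189 = 0.331×(CO2 in C), and the separator passes all CO2, so CO2 in T = CO2 in C = 51.692 kg/min.
H2S in T: m_A = 90.53×0.811 + (1−0.331)·(1−0.706)·m_A, so m_A = 73.42/0.8033 = 91.396 kg/min.
T = 91.396 + 51.692 = 143.09 kg/min.

143.1 kg/min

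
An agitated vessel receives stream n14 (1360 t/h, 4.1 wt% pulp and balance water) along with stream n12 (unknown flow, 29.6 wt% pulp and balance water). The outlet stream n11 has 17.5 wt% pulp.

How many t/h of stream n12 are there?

1506 t/h

Let n12 be the unknown flow. Total out = 1360 + n12.
pulp balance: 55.76 + 0.296·n12 = 0.175·(1360 + n12)
(0.296 − 0.175)·n12 = 0.175×1360 − 55.76 = 182.24
n12 = 182.24 / 0.121 = 1506.1 t/h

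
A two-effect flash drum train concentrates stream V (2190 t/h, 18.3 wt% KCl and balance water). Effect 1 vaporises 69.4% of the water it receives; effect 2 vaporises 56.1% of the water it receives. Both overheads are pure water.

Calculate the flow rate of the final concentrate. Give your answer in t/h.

641.1 t/h

water in feed = 2190×0.817 = 1789.2 t/h.
After stage 1: water left = (1−0.694)×1789.2 = 547.5; stream total = 948.27 t/h.
After stage 2: water left = (1−0.561)×547.5 = 240.35; final concentrate = 641.12 t/h.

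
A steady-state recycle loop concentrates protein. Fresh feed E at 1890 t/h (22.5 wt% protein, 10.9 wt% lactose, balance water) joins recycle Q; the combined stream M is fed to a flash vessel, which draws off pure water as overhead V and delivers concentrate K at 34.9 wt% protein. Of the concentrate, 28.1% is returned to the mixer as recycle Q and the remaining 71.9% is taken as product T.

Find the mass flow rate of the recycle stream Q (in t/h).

Overall protein balance (none leaves overhead): protein in fresh feed = protein in product, i.e. 1890×0.225 = (1−0.281)·K·0.349.
K = 425.25/(0.349×0.719) = 1694.7 t/h.
Recycle Q = 0.281×1694.7 = 476.21 t/h.

476.2 t/h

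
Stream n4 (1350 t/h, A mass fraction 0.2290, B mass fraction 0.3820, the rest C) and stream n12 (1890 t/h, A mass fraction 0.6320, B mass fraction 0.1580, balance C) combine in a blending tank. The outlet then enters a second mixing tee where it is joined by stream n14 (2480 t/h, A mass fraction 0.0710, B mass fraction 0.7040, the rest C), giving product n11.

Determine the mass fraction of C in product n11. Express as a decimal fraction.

Overall, product flow = 5720 t/h.
C in = 1350×0.389 + 1890×0.210 + 2480×0.225 = 1480 t/h.
C fraction in n11 = 0.2587.

0.2587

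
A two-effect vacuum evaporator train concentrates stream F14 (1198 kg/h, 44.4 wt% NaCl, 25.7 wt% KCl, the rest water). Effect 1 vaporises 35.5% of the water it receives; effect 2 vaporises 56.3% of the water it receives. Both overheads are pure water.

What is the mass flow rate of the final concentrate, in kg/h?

water in feed = 1198×0.299 = 358.2 kg/h.
After stage 1: water left = (1−0.355)×358.2 = 231.04; stream total = 1070.8 kg/h.
After stage 2: water left = (1−0.563)×231.04 = 100.96; final concentrate = 940.76 kg/h.

940.8 kg/h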